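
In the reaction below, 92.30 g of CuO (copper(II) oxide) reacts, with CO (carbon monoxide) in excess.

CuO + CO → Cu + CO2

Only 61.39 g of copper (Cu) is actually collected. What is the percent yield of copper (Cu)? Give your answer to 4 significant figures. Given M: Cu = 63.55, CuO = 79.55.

83.26 %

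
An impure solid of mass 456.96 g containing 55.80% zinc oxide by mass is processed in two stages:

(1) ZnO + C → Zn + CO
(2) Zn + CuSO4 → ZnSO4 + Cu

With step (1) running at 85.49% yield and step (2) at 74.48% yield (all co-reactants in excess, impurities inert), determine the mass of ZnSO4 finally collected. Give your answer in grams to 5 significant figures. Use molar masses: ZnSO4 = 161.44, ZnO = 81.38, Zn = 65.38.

322.08 g

Pure ZnO = 456.96 × 0.5580 = 254.984 g.
n(ZnO) = 254.984 / 81.38 = 3.13325 mol.
Step 1 (ZnO:Zn = 1:1): theoretical n(Zn) = 3.13325 mol; at 85.49% yield, n(Zn) = 2.67861 mol.
Step 2 (Zn:ZnSO4 = 1:1): theoretical n(ZnSO4) = 2.67861 mol, so theoretical mass = 2.67861 × 161.44 = 432.435 g.
At 74.48% yield, actual mass of ZnSO4 = 432.435 × 0.7448 = 322.078 g.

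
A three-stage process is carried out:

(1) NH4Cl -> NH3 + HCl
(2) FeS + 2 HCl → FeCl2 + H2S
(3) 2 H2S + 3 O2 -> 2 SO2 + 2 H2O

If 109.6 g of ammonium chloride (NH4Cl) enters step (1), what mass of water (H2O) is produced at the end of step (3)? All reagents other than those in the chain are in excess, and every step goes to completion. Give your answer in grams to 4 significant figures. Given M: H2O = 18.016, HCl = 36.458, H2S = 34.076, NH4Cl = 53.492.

n(NH4Cl) = 109.6 / 53.492 = 2.0489 mol.
Reaction (1): NH4Cl→HCl ratio 1:1 ⇒ n(HCl) = 2.0489 mol.
Reaction (2): HCl→H2S ratio 2:1 ⇒ n(H2S) = 1.0245 mol.
Reaction (3): H2S→H2O ratio 2:2 ⇒ n(H2O) = 1.0245 mol.
Mass of H2O = 1.0245 × 18.016 = 18.457 g.

18.46 g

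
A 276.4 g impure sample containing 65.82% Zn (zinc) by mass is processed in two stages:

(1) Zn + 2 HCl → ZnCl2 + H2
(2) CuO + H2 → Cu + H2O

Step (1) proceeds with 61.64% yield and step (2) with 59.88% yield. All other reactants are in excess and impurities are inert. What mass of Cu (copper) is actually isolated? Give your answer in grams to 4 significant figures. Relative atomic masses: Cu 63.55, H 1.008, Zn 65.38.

65.27 g

Pure Zn = 276.4 × 0.6582 = 181.93 g.
M(Zn) = 65.38 g/mol.
M(Cu) = 63.55 g/mol.
n(Zn) = 181.93 / 65.38 = 2.7826 mol.
Step 1 (Zn:H2 = 1:1): theoretical n(H2) = 2.7826 mol; at 61.64% yield, n(H2) = 1.7152 mol.
Step 2 (H2:Cu = 1:1): theoretical n(Cu) = 1.7152 mol, so theoretical mass = 1.7152 × 63.55 = 109.00 g.
At 59.88% yield, actual mass of Cu = 109.00 × 0.5988 = 65.270 g.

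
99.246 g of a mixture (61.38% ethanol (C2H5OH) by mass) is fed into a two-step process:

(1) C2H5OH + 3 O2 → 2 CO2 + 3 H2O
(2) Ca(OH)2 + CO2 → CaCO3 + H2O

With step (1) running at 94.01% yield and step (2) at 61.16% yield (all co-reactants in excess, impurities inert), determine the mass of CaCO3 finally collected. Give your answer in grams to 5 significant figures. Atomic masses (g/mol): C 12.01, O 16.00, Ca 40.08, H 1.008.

Pure C2H5OH = 99.246 × 0.6138 = 60.9172 g.
M(C2H5OH) = 2(12.01) + 6(1.008) + 16.00 = 46.068 g/mol.
M(CaCO3) = 40.08 + 12.01 + 3(16.00) = 100.09 g/mol.
n(C2H5OH) = 60.9172 / 46.068 = 1.32233 mol.
Step 1 (C2H5OH:CO2 = 1:2): theoretical n(CO2) = 2.64466 mol; at 94.01% yield, n(CO2) = 2.48625 mol.
Step 2 (CO2:CaCO3 = 1:1): theoretical n(CaCO3) = 2.48625 mol, so theoretical mass = 2.48625 × 100.09 = 248.849 g.
At 61.16% yield, actual mass of CaCO3 = 248.849 × 0.6116 = 152.196 g.

152.20 g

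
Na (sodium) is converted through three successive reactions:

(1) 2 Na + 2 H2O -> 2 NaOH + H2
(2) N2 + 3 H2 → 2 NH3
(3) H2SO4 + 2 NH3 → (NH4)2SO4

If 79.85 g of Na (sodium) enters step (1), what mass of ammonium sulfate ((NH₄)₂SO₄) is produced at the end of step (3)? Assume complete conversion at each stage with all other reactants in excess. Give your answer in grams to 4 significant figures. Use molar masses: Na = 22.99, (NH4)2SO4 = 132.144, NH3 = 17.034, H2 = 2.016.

76.49 g

n(Na) = 79.85 / 22.99 = 3.4732 mol.
Reaction (1): Na→H2 ratio 2:1 ⇒ n(H2) = 1.7366 mol.
Reaction (2): H2→NH3 ratio 3:2 ⇒ n(NH3) = 1.1577 mol.
Reaction (3): NH3→(NH4)2SO4 ratio 2:1 ⇒ n((NH4)2SO4) = 0.57887 mol.
Mass of (NH4)2SO4 = 0.57887 × 132.144 = 76.495 g.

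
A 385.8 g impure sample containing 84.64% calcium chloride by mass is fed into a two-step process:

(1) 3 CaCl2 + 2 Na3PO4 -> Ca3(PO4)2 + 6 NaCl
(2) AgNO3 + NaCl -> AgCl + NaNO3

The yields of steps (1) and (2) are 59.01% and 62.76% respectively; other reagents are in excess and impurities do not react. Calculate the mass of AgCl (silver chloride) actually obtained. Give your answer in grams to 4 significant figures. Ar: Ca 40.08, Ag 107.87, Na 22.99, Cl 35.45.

312.3 g

Pure CaCl2 = 385.8 × 0.8464 = 326.54 g.
M(CaCl2) = 40.08 + 2(35.45) = 110.98 g/mol.
M(AgCl) = 107.87 + 35.45 = 143.32 g/mol.
n(CaCl2) = 326.54 / 110.98 = 2.9423 mol.
Step 1 (CaCl2:NaCl = 3:6): theoretical n(NaCl) = 5.8847 mol; at 59.01% yield, n(NaCl) = 3.4726 mol.
Step 2 (NaCl:AgCl = 1:1): theoretical n(AgCl) = 3.4726 mol, so theoretical mass = 3.4726 × 143.32 = 497.69 g.
At 62.76% yield, actual mass of AgCl = 497.69 × 0.6276 = 312.35 g.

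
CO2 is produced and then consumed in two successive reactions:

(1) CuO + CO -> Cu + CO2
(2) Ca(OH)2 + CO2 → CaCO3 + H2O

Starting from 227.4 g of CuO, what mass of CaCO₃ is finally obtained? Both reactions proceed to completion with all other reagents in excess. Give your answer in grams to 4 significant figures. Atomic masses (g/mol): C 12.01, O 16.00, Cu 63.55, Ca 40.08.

286.1 g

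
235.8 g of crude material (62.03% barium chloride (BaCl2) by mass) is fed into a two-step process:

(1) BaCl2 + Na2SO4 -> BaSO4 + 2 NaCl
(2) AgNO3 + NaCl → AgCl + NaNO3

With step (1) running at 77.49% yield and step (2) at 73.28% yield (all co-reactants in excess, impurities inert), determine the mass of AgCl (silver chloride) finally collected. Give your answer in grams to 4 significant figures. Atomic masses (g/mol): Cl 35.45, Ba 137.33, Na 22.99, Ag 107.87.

114.3 g

Pure BaCl2 = 235.8 × 0.6203 = 146.27 g.
M(BaCl2) = 137.33 + 2(35.45) = 208.23 g/mol.
M(AgCl) = 107.87 + 35.45 = 143.32 g/mol.
n(BaCl2) = 146.27 / 208.23 = 0.70243 mol.
Step 1 (BaCl2:NaCl = 1:2): theoretical n(NaCl) = 1.4049 mol; at 77.49% yield, n(NaCl) = 1.0886 mol.
Step 2 (NaCl:AgCl = 1:1): theoretical n(AgCl) = 1.0886 mol, so theoretical mass = 1.0886 × 143.32 = 156.02 g.
At 73.28% yield, actual mass of AgCl = 156.02 × 0.7328 = 114.33 g.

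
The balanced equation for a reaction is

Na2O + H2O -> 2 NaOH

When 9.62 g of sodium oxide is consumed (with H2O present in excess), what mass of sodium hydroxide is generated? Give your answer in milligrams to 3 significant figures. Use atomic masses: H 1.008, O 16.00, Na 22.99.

M(Na2O) = 2(22.99) + 16.00 = 61.98 g/mol.
M(NaOH) = 22.99 + 16.00 + 1.008 = 39.998 g/mol.
n(Na2O) = 9.620 g / 61.98 g/mol = 0.1552 mol.
From the equation the Na2O:NaOH mole ratio is 1:2, so n(NaOH) = 0.1552 × 2/1 = 0.3104 mol.
Mass of NaOH = 0.3104 mol × 39.998 g/mol = 12.42 g.
Converting to mg: 12.42 g = 12400 mg.

12400 mg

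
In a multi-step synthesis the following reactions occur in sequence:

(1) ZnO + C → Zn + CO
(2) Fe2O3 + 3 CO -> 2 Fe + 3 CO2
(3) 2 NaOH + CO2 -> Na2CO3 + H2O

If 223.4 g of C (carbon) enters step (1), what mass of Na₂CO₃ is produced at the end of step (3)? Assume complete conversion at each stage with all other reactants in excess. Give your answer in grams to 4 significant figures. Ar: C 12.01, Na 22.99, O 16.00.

1972 g

M(C) = 12.01 g/mol.
M(Na2CO3) = 2(22.99) + 12.01 + 3(16.00) = 105.99 g/mol.
n(C) = 223.4 / 12.01 = 18.601 mol.
Reaction (1): C→CO ratio 1:1 ⇒ n(CO) = 18.601 mol.
Reaction (2): CO→CO2 ratio 3:3 ⇒ n(CO2) = 18.601 mol.
Reaction (3): CO2→Na2CO3 ratio 1:1 ⇒ n(Na2CO3) = 18.601 mol.
Mass of Na2CO3 = 18.601 × 105.99 = 1971.5 g.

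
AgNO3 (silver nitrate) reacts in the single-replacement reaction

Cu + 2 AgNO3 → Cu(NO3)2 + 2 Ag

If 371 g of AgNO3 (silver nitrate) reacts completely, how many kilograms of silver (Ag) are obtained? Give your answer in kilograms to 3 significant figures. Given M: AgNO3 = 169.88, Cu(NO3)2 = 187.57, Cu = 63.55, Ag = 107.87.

n(AgNO3) = 371.0 g / 169.88 g/mol = 2.184 mol.
From the equation the AgNO3:Ag mole ratio is 2:2, so n(Ag) = 2.184 × 2/2 = 2.184 mol.
Mass of Ag = 2.184 mol × 107.87 g/mol = 235.6 g.
Converting to kg: 235.6 g = 0.236 kg.

0.236 kg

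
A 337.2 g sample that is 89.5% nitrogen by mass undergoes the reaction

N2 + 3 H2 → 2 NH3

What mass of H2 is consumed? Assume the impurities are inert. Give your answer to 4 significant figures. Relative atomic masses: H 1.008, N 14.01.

65.14 g

Mass of pure N2 = 337.2 g × 0.895 = 301.79 g.
M(N2) = 2(14.01) = 28.02 g/mol.
M(H2) = 2(1.008) = 2.016 g/mol.
n(N2) = 301.79 g / 28.02 g/mol = 10.771 mol.
From the equation the N2:H2 mole ratio is 1:3, so n(H2) = 10.771 × 3/1 = 32.312 mol.
Mass of H2 = 32.312 mol × 2.016 g/mol = 65.141 g.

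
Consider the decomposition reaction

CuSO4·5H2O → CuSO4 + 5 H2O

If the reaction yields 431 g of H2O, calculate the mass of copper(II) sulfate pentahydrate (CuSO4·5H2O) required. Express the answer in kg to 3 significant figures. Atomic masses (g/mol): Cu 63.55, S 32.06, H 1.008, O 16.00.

1.19 kg

M(H2O) = 2(1.008) + 16.00 = 18.016 g/mol.
M(CuSO4·5H2O) = 63.55 + 32.06 + 9(16.00) + 10(1.008) = 249.69 g/mol.
n(H2O) = 431.0 g / 18.016 g/mol = 23.92 mol.
From the equation the H2O:CuSO4·5H2O mole ratio is 5:1, so n(CuSO4·5H2O) = 23.92 × 1/5 = 4.785 mol.
Mass of CuSO4·5H2O = 4.785 mol × 249.69 g/mol = 1195 g.
Converting to kg: 1195 g = 1.19 kg.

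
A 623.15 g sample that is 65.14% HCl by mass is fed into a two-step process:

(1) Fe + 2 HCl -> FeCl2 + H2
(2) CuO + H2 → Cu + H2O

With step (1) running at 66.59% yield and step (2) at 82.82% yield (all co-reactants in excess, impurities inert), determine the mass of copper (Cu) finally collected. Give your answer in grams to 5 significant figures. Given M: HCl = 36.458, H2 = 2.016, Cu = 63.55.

195.11 g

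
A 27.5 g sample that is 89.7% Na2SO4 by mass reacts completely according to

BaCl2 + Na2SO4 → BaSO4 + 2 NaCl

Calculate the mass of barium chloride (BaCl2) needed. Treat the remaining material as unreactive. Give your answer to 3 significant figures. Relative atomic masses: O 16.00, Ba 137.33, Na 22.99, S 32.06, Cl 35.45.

Mass of pure Na2SO4 = 27.5 g × 0.897 = 24.67 g.
M(Na2SO4) = 2(22.99) + 32.06 + 4(16.00) = 142.04 g/mol.
M(BaCl2) = 137.33 + 2(35.45) = 208.23 g/mol.
n(Na2SO4) = 24.67 g / 142.04 g/mol = 0.1737 mol.
From the equation the Na2SO4:BaCl2 mole ratio is 1:1, so n(BaCl2) = 0.1737 × 1/1 = 0.1737 mol.
Mass of BaCl2 = 0.1737 mol × 208.23 g/mol = 36.16 g.

36.2 g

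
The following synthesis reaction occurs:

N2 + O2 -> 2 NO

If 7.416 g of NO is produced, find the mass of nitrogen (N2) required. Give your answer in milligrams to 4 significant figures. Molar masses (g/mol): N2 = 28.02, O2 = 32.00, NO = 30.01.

n(NO) = 7.4160 g / 30.01 g/mol = 0.24712 mol.
From the equation the NO:N2 mole ratio is 2:1, so n(N2) = 0.24712 × 1/2 = 0.12356 mol.
Mass of N2 = 0.12356 mol × 28.02 g/mol = 3.4621 g.
Converting to mg: 3.4621 g = 3462 mg.

3462 mg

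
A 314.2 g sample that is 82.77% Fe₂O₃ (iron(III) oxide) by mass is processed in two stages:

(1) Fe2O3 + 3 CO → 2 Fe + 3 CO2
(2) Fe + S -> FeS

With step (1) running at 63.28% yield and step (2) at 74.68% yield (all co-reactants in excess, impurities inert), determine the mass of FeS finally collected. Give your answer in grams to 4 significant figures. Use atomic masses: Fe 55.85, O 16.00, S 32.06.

135.3 g

Pure Fe2O3 = 314.2 × 0.8277 = 260.06 g.
M(Fe2O3) = 2(55.85) + 3(16.00) = 159.70 g/mol.
M(FeS) = 55.85 + 32.06 = 87.91 g/mol.
n(Fe2O3) = 260.06 / 159.70 = 1.6284 mol.
Step 1 (Fe2O3:Fe = 1:2): theoretical n(Fe) = 3.2569 mol; at 63.28% yield, n(Fe) = 2.0610 mol.
Step 2 (Fe:FeS = 1:1): theoretical n(FeS) = 2.0610 mol, so theoretical mass = 2.0610 × 87.91 = 181.18 g.
At 74.68% yield, actual mass of FeS = 181.18 × 0.7468 = 135.30 g.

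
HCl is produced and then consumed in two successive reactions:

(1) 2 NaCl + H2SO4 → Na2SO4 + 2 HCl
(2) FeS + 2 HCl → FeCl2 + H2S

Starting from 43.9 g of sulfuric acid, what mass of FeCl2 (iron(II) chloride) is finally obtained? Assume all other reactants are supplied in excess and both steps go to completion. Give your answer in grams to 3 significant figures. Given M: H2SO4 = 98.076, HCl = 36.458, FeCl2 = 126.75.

56.7 g

n(H2SO4) = 43.90 / 98.076 = 0.4476 mol.
Step 1 gives a 1:2 ratio of H2SO4 to HCl, so n(HCl) = 0.8952 mol.
In step 2 the HCl:FeCl2 ratio is 2:1, so n(FeCl2) = 0.4476 mol.
Mass of FeCl2 = 0.4476 × 126.75 = 56.73 g.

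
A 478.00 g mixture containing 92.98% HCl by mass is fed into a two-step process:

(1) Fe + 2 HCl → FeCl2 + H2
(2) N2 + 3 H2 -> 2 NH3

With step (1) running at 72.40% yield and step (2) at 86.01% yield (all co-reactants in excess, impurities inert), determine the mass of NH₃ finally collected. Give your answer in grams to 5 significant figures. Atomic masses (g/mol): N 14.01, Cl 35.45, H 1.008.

Pure HCl = 478.00 × 0.9298 = 444.444 g.
M(HCl) = 1.008 + 35.45 = 36.458 g/mol.
M(NH3) = 14.01 + 3(1.008) = 17.034 g/mol.
n(HCl) = 444.444 / 36.458 = 12.1906 mol.
Step 1 (HCl:H2 = 2:1): theoretical n(H2) = 6.09529 mol; at 72.40% yield, n(H2) = 4.41299 mol.
Step 2 (H2:NH3 = 3:2): theoretical n(NH3) = 2.94199 mol, so theoretical mass = 2.94199 × 17.034 = 50.1139 g.
At 86.01% yield, actual mass of NH3 = 50.1139 × 0.8601 = 43.1030 g.

43.103 g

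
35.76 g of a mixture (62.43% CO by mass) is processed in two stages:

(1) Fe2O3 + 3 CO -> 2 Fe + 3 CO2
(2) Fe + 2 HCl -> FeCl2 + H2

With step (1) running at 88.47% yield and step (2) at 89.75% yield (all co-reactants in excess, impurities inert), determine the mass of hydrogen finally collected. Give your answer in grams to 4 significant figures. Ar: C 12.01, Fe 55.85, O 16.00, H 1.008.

Pure CO = 35.76 × 0.6243 = 22.325 g.
M(CO) = 12.01 + 16.00 = 28.01 g/mol.
M(H2) = 2(1.008) = 2.016 g/mol.
n(CO) = 22.325 / 28.01 = 0.79704 mol.
Step 1 (CO:Fe = 3:2): theoretical n(Fe) = 0.53136 mol; at 88.47% yield, n(Fe) = 0.47009 mol.
Step 2 (Fe:H2 = 1:1): theoretical n(H2) = 0.47009 mol, so theoretical mass = 0.47009 × 2.016 = 0.94770 g.
At 89.75% yield, actual mass of H2 = 0.94770 × 0.8975 = 0.85056 g.

0.8506 g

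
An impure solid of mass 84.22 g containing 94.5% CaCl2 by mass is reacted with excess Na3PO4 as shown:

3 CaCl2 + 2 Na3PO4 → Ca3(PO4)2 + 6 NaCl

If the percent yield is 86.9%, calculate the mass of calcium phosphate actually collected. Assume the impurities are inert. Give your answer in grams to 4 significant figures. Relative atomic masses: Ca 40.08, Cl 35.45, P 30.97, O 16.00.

64.43 g

Pure CaCl2 available = 84.22 g × 0.945 = 79.588 g.
M(CaCl2) = 40.08 + 2(35.45) = 110.98 g/mol.
M(Ca3(PO4)2) = 3(40.08) + 2(30.97) + 8(16.00) = 310.18 g/mol.
n(CaCl2) = 79.588 g / 110.98 g/mol = 0.71714 mol.
From the equation the CaCl2:Ca3(PO4)2 mole ratio is 3:1, so n(Ca3(PO4)2) = 0.71714 × 1/3 = 0.23905 mol.
Mass of Ca3(PO4)2 = 0.23905 mol × 310.18 g/mol = 74.147 g.
Actual mass collected = 74.147 g × 0.869 = 64.434 g.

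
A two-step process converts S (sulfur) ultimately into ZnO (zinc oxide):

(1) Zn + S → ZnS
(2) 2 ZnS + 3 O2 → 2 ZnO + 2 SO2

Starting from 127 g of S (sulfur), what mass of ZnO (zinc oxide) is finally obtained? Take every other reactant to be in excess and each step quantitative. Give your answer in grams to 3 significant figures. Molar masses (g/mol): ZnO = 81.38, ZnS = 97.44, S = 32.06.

322 g

n(S) = 127.0 / 32.06 = 3.961 mol.
Step 1 gives a 1:1 ratio of S to ZnS, so n(ZnS) = 3.961 mol.
In step 2 the ZnS:ZnO ratio is 2:2, so n(ZnO) = 3.961 mol.
Mass of ZnO = 3.961 × 81.38 = 322.4 g.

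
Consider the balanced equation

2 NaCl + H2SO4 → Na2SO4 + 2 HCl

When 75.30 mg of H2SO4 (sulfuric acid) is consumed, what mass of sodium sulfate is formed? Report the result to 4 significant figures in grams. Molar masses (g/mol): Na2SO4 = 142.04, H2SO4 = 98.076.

0.1091 g

Convert: 75.30 mg = 0.075300 g.
n(H2SO4) = 0.075300 g / 98.076 g/mol = 0.00076777 mol.
From the equation the H2SO4:Na2SO4 mole ratio is 1:1, so n(Na2SO4) = 0.00076777 × 1/1 = 0.00076777 mol.
Mass of Na2SO4 = 0.00076777 mol × 142.04 g/mol = 0.10905 g.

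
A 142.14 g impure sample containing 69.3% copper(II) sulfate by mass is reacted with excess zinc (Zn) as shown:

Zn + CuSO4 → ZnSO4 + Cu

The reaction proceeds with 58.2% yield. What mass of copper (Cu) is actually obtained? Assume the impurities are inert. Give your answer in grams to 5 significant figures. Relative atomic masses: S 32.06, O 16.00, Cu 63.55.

Pure CuSO4 available = 142.14 g × 0.693 = 98.5030 g.
M(CuSO4) = 63.55 + 32.06 + 4(16.00) = 159.61 g/mol.
M(Cu) = 63.55 g/mol.
n(CuSO4) = 98.5030 g / 159.61 g/mol = 0.617148 mol.
From the equation the CuSO4:Cu mole ratio is 1:1, so n(Cu) = 0.617148 × 1/1 = 0.617148 mol.
Mass of Cu = 0.617148 mol × 63.55 g/mol = 39.2198 g.
Actual mass collected = 39.2198 g × 0.582 = 22.8259 g.

22.826 g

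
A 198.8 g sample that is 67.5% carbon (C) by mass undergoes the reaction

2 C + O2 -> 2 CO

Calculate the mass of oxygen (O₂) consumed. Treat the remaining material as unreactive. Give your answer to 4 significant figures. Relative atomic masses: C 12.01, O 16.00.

Mass of pure C = 198.8 g × 0.675 = 134.19 g.
M(C) = 12.01 g/mol.
M(O2) = 2(16.00) = 32.00 g/mol.
n(C) = 134.19 g / 12.01 g/mol = 11.173 mol.
From the equation the C:O2 mole ratio is 2:1, so n(O2) = 11.173 × 1/2 = 5.5866 mol.
Mass of O2 = 5.5866 mol × 32.00 g/mol = 178.77 g.

178.8 g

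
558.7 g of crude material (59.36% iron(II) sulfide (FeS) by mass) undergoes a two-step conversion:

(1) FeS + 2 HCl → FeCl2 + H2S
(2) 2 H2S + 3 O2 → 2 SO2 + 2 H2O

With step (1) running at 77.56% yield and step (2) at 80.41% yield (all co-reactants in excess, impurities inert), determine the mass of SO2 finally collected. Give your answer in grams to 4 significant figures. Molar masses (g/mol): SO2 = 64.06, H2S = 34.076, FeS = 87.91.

Pure FeS = 558.7 × 0.5936 = 331.64 g.
n(FeS) = 331.64 / 87.91 = 3.7725 mol.
Step 1 (FeS:H2S = 1:1): theoretical n(H2S) = 3.7725 mol; at 77.56% yield, n(H2S) = 2.9260 mol.
Step 2 (H2S:SO2 = 2:2): theoretical n(SO2) = 2.9260 mol, so theoretical mass = 2.9260 × 64.06 = 187.44 g.
At 80.41% yield, actual mass of SO2 = 187.44 × 0.8041 = 150.72 g.

150.7 g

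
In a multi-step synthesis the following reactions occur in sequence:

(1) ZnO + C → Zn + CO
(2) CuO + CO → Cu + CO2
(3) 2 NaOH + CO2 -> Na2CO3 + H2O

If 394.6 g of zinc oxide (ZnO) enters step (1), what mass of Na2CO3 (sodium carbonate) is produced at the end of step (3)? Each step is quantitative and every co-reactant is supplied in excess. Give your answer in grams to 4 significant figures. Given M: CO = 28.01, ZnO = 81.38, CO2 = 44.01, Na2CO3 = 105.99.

n(ZnO) = 394.6 / 81.38 = 4.8489 mol.
Reaction (1): ZnO→CO ratio 1:1 ⇒ n(CO) = 4.8489 mol.
Reaction (2): CO→CO2 ratio 1:1 ⇒ n(CO2) = 4.8489 mol.
Reaction (3): CO2→Na2CO3 ratio 1:1 ⇒ n(Na2CO3) = 4.8489 mol.
Mass of Na2CO3 = 4.8489 × 105.99 = 513.93 g.

513.9 g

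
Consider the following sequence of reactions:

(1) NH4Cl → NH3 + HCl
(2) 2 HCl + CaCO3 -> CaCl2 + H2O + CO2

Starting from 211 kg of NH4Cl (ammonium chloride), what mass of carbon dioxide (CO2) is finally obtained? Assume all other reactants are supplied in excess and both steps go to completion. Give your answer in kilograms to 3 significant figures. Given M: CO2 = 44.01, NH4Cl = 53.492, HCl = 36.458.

211 kg = 211000 g.
n(NH4Cl) = 211000 / 53.492 = 3945 mol.
Step 1 gives a 1:1 ratio of NH4Cl to HCl, so n(HCl) = 3945 mol.
In step 2 the HCl:CO2 ratio is 2:1, so n(CO2) = 1972 mol.
Mass of CO2 = 1972 × 44.01 = 86800 g = 86.8 kg.

86.8 kg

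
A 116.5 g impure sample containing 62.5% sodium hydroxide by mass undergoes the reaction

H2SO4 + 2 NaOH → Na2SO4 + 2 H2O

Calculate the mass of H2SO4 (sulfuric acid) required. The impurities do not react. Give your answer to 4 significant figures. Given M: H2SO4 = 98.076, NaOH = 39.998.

89.27 g

Mass of pure NaOH = 116.5 g × 0.625 = 72.812 g.
n(NaOH) = 72.812 g / 39.998 g/mol = 1.8204 mol.
From the equation the NaOH:H2SO4 mole ratio is 2:1, so n(H2SO4) = 1.8204 × 1/2 = 0.91020 mol.
Mass of H2SO4 = 0.91020 mol × 98.076 g/mol = 89.269 g.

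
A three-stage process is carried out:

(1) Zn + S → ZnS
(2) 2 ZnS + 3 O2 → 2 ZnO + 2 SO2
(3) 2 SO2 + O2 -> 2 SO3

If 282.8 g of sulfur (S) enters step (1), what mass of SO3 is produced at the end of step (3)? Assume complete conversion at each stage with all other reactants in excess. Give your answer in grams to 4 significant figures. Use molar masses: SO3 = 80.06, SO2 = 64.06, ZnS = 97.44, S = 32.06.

n(S) = 282.8 / 32.06 = 8.8210 mol.
Reaction (1): S→ZnS ratio 1:1 ⇒ n(ZnS) = 8.8210 mol.
Reaction (2): ZnS→SO2 ratio 2:2 ⇒ n(SO2) = 8.8210 mol.
Reaction (3): SO2→SO3 ratio 2:2 ⇒ n(SO3) = 8.8210 mol.
Mass of SO3 = 8.8210 × 80.06 = 706.21 g.

706.2 g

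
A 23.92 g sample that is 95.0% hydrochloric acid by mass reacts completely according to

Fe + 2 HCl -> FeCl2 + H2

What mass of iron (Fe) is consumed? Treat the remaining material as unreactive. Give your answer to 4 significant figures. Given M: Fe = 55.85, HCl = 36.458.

17.41 g

Mass of pure HCl = 23.92 g × 0.950 = 22.724 g.
n(HCl) = 22.724 g / 36.458 g/mol = 0.62329 mol.
From the equation the HCl:Fe mole ratio is 2:1, so n(Fe) = 0.62329 × 1/2 = 0.31165 mol.
Mass of Fe = 0.31165 mol × 55.85 g/mol = 17.405 g.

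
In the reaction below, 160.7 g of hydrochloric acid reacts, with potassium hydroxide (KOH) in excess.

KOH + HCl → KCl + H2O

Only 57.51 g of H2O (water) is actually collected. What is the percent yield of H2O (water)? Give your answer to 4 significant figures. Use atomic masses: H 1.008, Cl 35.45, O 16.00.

72.42 %

M(HCl) = 1.008 + 35.45 = 36.458 g/mol.
M(H2O) = 2(1.008) + 16.00 = 18.016 g/mol.
n(HCl) = 160.70 g / 36.458 g/mol = 4.4078 mol.
From the equation the HCl:H2O mole ratio is 1:1, so n(H2O) = 4.4078 × 1/1 = 4.4078 mol.
Mass of H2O = 4.4078 mol × 18.016 g/mol = 79.411 g.
This is the theoretical yield. Percent yield = 57.51 g / 79.411 g × 100% = 72.421%.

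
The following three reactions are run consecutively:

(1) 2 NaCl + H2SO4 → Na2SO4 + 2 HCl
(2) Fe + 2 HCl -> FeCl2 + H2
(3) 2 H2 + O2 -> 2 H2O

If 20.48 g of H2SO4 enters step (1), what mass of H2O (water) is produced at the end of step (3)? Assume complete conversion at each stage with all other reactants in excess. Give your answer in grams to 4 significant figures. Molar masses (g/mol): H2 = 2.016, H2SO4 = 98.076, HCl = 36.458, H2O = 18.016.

n(H2SO4) = 20.48 / 98.076 = 0.20882 mol.
Reaction (1): H2SO4→HCl ratio 1:2 ⇒ n(HCl) = 0.41764 mol.
Reaction (2): HCl→H2 ratio 2:1 ⇒ n(H2) = 0.20882 mol.
Reaction (3): H2→H2O ratio 2:2 ⇒ n(H2O) = 0.20882 mol.
Mass of H2O = 0.20882 × 18.016 = 3.7621 g.

3.762 g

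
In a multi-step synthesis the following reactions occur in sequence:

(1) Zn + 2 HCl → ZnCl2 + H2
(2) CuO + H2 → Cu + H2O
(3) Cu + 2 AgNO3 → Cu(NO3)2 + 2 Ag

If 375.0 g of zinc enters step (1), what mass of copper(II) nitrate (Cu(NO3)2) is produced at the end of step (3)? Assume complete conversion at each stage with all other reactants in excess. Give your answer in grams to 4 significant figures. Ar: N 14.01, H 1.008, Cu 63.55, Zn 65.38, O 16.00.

1076 g

M(Zn) = 65.38 g/mol.
M(Cu(NO3)2) = 63.55 + 2(14.01) + 6(16.00) = 187.57 g/mol.
n(Zn) = 375.0 / 65.38 = 5.7357 mol.
Reaction (1): Zn→H2 ratio 1:1 ⇒ n(H2) = 5.7357 mol.
Reaction (2): H2→Cu ratio 1:1 ⇒ n(Cu) = 5.7357 mol.
Reaction (3): Cu→Cu(NO3)2 ratio 1:1 ⇒ n(Cu(NO3)2) = 5.7357 mol.
Mass of Cu(NO3)2 = 5.7357 × 187.57 = 1075.8 g.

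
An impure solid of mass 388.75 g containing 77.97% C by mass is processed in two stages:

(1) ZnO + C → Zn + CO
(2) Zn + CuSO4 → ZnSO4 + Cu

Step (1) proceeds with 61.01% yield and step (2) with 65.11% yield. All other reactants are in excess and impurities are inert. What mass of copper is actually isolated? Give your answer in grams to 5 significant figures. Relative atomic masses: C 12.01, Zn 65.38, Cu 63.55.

Pure C = 388.75 × 0.7797 = 303.108 g.
M(C) = 12.01 g/mol.
M(Cu) = 63.55 g/mol.
n(C) = 303.108 / 12.01 = 25.2380 mol.
Step 1 (C:Zn = 1:1): theoretical n(Zn) = 25.2380 mol; at 61.01% yield, n(Zn) = 15.3977 mol.
Step 2 (Zn:Cu = 1:1): theoretical n(Cu) = 15.3977 mol, so theoretical mass = 15.3977 × 63.55 = 978.524 g.
At 65.11% yield, actual mass of Cu = 978.524 × 0.6511 = 637.117 g.

637.12 g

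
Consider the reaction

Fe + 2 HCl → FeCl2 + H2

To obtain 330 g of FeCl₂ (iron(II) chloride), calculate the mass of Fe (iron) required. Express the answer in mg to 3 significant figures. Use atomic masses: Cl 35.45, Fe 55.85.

M(FeCl2) = 55.85 + 2(35.45) = 126.75 g/mol.
M(Fe) = 55.85 g/mol.
n(FeCl2) = 330.0 g / 126.75 g/mol = 2.604 mol.
From the equation the FeCl2:Fe mole ratio is 1:1, so n(Fe) = 2.604 × 1/1 = 2.604 mol.
Mass of Fe = 2.604 mol × 55.85 g/mol = 145.4 g.
Converting to mg: 145.4 g = 145000 mg.

145000 mg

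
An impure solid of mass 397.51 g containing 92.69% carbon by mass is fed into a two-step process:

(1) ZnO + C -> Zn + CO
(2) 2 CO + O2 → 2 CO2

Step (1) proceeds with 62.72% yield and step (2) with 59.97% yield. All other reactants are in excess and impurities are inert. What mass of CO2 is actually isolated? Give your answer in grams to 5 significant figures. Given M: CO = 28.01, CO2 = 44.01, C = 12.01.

Pure C = 397.51 × 0.9269 = 368.452 g.
n(C) = 368.452 / 12.01 = 30.6788 mol.
Step 1 (C:CO = 1:1): theoretical n(CO) = 30.6788 mol; at 62.72% yield, n(CO) = 19.2417 mol.
Step 2 (CO:CO2 = 2:2): theoretical n(CO2) = 19.2417 mol, so theoretical mass = 19.2417 × 44.01 = 846.828 g.
At 59.97% yield, actual mass of CO2 = 846.828 × 0.5997 = 507.843 g.

507.84 g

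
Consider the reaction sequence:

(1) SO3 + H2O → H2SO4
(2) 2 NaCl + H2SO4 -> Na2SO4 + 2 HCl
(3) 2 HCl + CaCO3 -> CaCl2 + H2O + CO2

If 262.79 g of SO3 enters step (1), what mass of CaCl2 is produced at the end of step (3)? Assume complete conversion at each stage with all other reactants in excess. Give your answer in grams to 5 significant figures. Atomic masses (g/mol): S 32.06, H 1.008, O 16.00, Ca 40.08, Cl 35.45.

364.28 g

M(SO3) = 32.06 + 3(16.00) = 80.06 g/mol.
M(CaCl2) = 40.08 + 2(35.45) = 110.98 g/mol.
n(SO3) = 262.79 / 80.06 = 3.28241 mol.
Reaction (1): SO3→H2SO4 ratio 1:1 ⇒ n(H2SO4) = 3.28241 mol.
Reaction (2): H2SO4→HCl ratio 1:2 ⇒ n(HCl) = 6.56483 mol.
Reaction (3): HCl→CaCl2 ratio 2:1 ⇒ n(CaCl2) = 3.28241 mol.
Mass of CaCl2 = 3.28241 × 110.98 = 364.282 g.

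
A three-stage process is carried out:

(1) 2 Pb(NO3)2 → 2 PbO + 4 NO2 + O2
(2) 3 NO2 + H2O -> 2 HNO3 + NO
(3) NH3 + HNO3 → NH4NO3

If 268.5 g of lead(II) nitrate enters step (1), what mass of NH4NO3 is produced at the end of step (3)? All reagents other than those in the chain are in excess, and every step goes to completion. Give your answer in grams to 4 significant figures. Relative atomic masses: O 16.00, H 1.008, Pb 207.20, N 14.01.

M(Pb(NO3)2) = 207.20 + 2(14.01) + 6(16.00) = 331.22 g/mol.
M(NH4NO3) = 2(14.01) + 4(1.008) + 3(16.00) = 80.052 g/mol.
n(Pb(NO3)2) = 268.5 / 331.22 = 0.81064 mol.
Reaction (1): Pb(NO3)2→NO2 ratio 2:4 ⇒ n(NO2) = 1.6213 mol.
Reaction (2): NO2→HNO3 ratio 3:2 ⇒ n(HNO3) = 1.0809 mol.
Reaction (3): HNO3→NH4NO3 ratio 1:1 ⇒ n(NH4NO3) = 1.0809 mol.
Mass of NH4NO3 = 1.0809 × 80.052 = 86.524 g.

86.52 g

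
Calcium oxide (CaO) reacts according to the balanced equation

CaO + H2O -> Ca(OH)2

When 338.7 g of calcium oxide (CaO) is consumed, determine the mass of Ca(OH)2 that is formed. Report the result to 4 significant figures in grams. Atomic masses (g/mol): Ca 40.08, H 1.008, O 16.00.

447.5 g

M(CaO) = 40.08 + 16.00 = 56.08 g/mol.
M(Ca(OH)2) = 40.08 + 2(16.00) + 2(1.008) = 74.096 g/mol.
n(CaO) = 338.70 g / 56.08 g/mol = 6.0396 mol.
From the equation the CaO:Ca(OH)2 mole ratio is 1:1, so n(Ca(OH)2) = 6.0396 × 1/1 = 6.0396 mol.
Mass of Ca(OH)2 = 6.0396 mol × 74.096 g/mol = 447.51 g.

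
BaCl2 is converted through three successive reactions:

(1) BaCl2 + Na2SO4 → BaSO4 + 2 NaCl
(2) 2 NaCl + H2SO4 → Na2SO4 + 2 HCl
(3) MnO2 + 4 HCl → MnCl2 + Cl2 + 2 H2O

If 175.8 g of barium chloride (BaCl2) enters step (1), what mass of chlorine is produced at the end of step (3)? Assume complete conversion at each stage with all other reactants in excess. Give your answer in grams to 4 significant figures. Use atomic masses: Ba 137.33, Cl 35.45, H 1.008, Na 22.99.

M(BaCl2) = 137.33 + 2(35.45) = 208.23 g/mol.
M(Cl2) = 2(35.45) = 70.90 g/mol.
n(BaCl2) = 175.8 / 208.23 = 0.84426 mol.
Reaction (1): BaCl2→NaCl ratio 1:2 ⇒ n(NaCl) = 1.6885 mol.
Reaction (2): NaCl→HCl ratio 2:2 ⇒ n(HCl) = 1.6885 mol.
Reaction (3): HCl→Cl2 ratio 4:1 ⇒ n(Cl2) = 0.42213 mol.
Mass of Cl2 = 0.42213 × 70.90 = 29.929 g.

29.93 g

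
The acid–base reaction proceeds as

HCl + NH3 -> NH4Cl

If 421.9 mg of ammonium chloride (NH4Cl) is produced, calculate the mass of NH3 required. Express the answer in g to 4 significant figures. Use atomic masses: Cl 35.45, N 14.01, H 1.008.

0.1343 g

M(NH4Cl) = 14.01 + 4(1.008) + 35.45 = 53.492 g/mol.
M(NH3) = 14.01 + 3(1.008) = 17.034 g/mol.
Convert: 421.9 mg = 0.42190 g.
n(NH4Cl) = 0.42190 g / 53.492 g/mol = 0.0078872 mol.
From the equation the NH4Cl:NH3 mole ratio is 1:1, so n(NH3) = 0.0078872 × 1/1 = 0.0078872 mol.
Mass of NH3 = 0.0078872 mol × 17.034 g/mol = 0.13435 g.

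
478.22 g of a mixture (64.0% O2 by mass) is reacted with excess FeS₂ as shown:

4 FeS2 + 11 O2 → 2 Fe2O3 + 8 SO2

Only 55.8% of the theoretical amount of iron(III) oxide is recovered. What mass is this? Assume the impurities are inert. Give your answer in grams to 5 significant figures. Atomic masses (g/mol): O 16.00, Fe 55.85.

Pure O2 available = 478.22 g × 0.640 = 306.061 g.
M(O2) = 2(16.00) = 32.00 g/mol.
M(Fe2O3) = 2(55.85) + 3(16.00) = 159.70 g/mol.
n(O2) = 306.061 g / 32.00 g/mol = 9.56440 mol.
From the equation the O2:Fe2O3 mole ratio is 11:2, so n(Fe2O3) = 9.56440 × 2/11 = 1.73898 mol.
Mass of Fe2O3 = 1.73898 mol × 159.70 g/mol = 277.715 g.
Actual mass collected = 277.715 g × 0.558 = 154.965 g.

154.97 g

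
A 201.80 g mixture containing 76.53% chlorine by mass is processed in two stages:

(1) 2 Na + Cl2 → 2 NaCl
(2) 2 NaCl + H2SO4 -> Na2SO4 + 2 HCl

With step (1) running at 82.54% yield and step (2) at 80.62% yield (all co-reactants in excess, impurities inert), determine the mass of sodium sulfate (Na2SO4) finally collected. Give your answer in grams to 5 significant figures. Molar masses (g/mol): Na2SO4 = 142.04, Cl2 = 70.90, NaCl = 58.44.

Pure Cl2 = 201.80 × 0.7653 = 154.438 g.
n(Cl2) = 154.438 / 70.90 = 2.17824 mol.
Step 1 (Cl2:NaCl = 1:2): theoretical n(NaCl) = 4.35649 mol; at 82.54% yield, n(NaCl) = 3.59585 mol.
Step 2 (NaCl:Na2SO4 = 2:1): theoretical n(Na2SO4) = 1.79792 mol, so theoretical mass = 1.79792 × 142.04 = 255.377 g.
At 80.62% yield, actual mass of Na2SO4 = 255.377 × 0.8062 = 205.885 g.

205.88 g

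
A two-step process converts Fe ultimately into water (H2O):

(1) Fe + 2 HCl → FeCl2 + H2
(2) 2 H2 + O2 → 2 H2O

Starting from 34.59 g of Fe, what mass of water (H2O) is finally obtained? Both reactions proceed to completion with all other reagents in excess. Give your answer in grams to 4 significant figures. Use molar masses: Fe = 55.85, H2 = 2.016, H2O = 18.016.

11.16 g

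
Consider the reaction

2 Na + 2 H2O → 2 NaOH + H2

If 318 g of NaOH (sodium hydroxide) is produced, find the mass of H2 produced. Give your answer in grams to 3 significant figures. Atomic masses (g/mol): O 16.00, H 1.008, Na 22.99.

8.01 g

M(NaOH) = 22.99 + 16.00 + 1.008 = 39.998 g/mol.
M(H2) = 2(1.008) = 2.016 g/mol.
n(NaOH) = 318.0 g / 39.998 g/mol = 7.950 mol.
From the equation the NaOH:H2 mole ratio is 2:1, so n(H2) = 7.950 × 1/2 = 3.975 mol.
Mass of H2 = 3.975 mol × 2.016 g/mol = 8.014 g.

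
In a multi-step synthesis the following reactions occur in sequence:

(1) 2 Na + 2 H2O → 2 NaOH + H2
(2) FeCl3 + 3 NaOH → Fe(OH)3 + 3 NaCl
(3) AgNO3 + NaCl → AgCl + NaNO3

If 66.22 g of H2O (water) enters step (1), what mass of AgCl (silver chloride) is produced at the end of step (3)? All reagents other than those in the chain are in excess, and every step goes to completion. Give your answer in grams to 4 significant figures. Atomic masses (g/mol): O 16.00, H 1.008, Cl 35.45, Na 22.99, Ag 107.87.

M(H2O) = 2(1.008) + 16.00 = 18.016 g/mol.
M(AgCl) = 107.87 + 35.45 = 143.32 g/mol.
n(H2O) = 66.22 / 18.016 = 3.6756 mol.
Reaction (1): H2O→NaOH ratio 2:2 ⇒ n(NaOH) = 3.6756 mol.
Reaction (2): NaOH→NaCl ratio 3:3 ⇒ n(NaCl) = 3.6756 mol.
Reaction (3): NaCl→AgCl ratio 1:1 ⇒ n(AgCl) = 3.6756 mol.
Mass of AgCl = 3.6756 × 143.32 = 526.79 g.

526.8 g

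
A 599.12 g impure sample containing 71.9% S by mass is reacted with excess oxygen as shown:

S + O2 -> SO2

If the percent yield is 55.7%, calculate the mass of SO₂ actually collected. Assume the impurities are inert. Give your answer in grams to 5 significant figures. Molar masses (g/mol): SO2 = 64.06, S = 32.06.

Pure S available = 599.12 g × 0.719 = 430.767 g.
n(S) = 430.767 g / 32.06 g/mol = 13.4363 mol.
From the equation the S:SO2 mole ratio is 1:1, so n(SO2) = 13.4363 × 1/1 = 13.4363 mol.
Mass of SO2 = 13.4363 mol × 64.06 g/mol = 860.728 g.
Actual mass collected = 860.728 g × 0.557 = 479.426 g.

479.43 g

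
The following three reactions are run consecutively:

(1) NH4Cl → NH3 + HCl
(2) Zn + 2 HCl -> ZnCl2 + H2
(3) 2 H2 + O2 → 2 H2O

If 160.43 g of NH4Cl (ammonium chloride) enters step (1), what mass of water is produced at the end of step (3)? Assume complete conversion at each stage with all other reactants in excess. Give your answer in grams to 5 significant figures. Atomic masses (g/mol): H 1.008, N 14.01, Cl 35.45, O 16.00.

M(NH4Cl) = 14.01 + 4(1.008) + 35.45 = 53.492 g/mol.
M(H2O) = 2(1.008) + 16.00 = 18.016 g/mol.
n(NH4Cl) = 160.43 / 53.492 = 2.99914 mol.
Reaction (1): NH4Cl→HCl ratio 1:1 ⇒ n(HCl) = 2.99914 mol.
Reaction (2): HCl→H2 ratio 2:1 ⇒ n(H2) = 1.49957 mol.
Reaction (3): H2→H2O ratio 2:2 ⇒ n(H2O) = 1.49957 mol.
Mass of H2O = 1.49957 × 18.016 = 27.0163 g.

27.016 g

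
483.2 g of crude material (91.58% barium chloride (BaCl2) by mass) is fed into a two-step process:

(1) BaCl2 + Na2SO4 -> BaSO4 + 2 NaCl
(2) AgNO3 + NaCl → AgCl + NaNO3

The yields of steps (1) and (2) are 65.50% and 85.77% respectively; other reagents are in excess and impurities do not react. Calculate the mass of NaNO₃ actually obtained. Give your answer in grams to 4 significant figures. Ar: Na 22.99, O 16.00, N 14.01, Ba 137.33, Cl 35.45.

203.0 g

Pure BaCl2 = 483.2 × 0.9158 = 442.51 g.
M(BaCl2) = 137.33 + 2(35.45) = 208.23 g/mol.
M(NaNO3) = 22.99 + 14.01 + 3(16.00) = 85.00 g/mol.
n(BaCl2) = 442.51 / 208.23 = 2.1251 mol.
Step 1 (BaCl2:NaCl = 1:2): theoretical n(NaCl) = 4.2502 mol; at 65.50% yield, n(NaCl) = 2.7839 mol.
Step 2 (NaCl:NaNO3 = 1:1): theoretical n(NaNO3) = 2.7839 mol, so theoretical mass = 2.7839 × 85.00 = 236.63 g.
At 85.77% yield, actual mass of NaNO3 = 236.63 × 0.8577 = 202.96 g.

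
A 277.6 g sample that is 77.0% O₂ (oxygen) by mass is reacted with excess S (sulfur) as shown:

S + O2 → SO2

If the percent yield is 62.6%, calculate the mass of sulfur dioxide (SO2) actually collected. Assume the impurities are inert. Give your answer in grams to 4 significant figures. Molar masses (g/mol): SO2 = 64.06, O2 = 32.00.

Pure O2 available = 277.6 g × 0.770 = 213.75 g.
n(O2) = 213.75 g / 32.00 g/mol = 6.6798 mol.
From the equation the O2:SO2 mole ratio is 1:1, so n(SO2) = 6.6798 × 1/1 = 6.6798 mol.
Mass of SO2 = 6.6798 mol × 64.06 g/mol = 427.90 g.
Actual mass collected = 427.90 g × 0.626 = 267.87 g.

267.9 g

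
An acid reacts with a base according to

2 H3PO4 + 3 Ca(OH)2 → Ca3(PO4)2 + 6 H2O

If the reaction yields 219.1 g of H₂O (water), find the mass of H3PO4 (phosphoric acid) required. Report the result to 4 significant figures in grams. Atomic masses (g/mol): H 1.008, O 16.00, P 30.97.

M(H2O) = 2(1.008) + 16.00 = 18.016 g/mol.
M(H3PO4) = 3(1.008) + 30.97 + 4(16.00) = 97.994 g/mol.
n(H2O) = 219.10 g / 18.016 g/mol = 12.161 mol.
From the equation the H2O:H3PO4 mole ratio is 6:2, so n(H3PO4) = 12.161 × 2/6 = 4.0538 mol.
Mass of H3PO4 = 4.0538 mol × 97.994 g/mol = 397.25 g.

397.2 g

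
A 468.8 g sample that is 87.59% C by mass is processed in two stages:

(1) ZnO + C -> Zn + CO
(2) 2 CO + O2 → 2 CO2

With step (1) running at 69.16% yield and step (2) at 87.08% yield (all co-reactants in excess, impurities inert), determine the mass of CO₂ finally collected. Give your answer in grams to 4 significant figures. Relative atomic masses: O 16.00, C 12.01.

Pure C = 468.8 × 0.8759 = 410.62 g.
M(C) = 12.01 g/mol.
M(CO2) = 12.01 + 2(16.00) = 44.01 g/mol.
n(C) = 410.62 / 12.01 = 34.190 mol.
Step 1 (C:CO = 1:1): theoretical n(CO) = 34.190 mol; at 69.16% yield, n(CO) = 23.646 mol.
Step 2 (CO:CO2 = 2:2): theoretical n(CO2) = 23.646 mol, so theoretical mass = 23.646 × 44.01 = 1040.7 g.
At 87.08% yield, actual mass of CO2 = 1040.7 × 0.8708 = 906.20 g.

906.2 g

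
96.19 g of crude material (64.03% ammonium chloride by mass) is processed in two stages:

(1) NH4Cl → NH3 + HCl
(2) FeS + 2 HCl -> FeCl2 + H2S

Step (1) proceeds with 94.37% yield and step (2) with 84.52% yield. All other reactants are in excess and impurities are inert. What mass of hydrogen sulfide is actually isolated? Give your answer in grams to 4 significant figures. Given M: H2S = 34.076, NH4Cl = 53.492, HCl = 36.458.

Pure NH4Cl = 96.19 × 0.6403 = 61.590 g.
n(NH4Cl) = 61.590 / 53.492 = 1.1514 mol.
Step 1 (NH4Cl:HCl = 1:1): theoretical n(HCl) = 1.1514 mol; at 94.37% yield, n(HCl) = 1.0866 mol.
Step 2 (HCl:H2S = 2:1): theoretical n(H2S) = 0.54329 mol, so theoretical mass = 0.54329 × 34.076 = 18.513 g.
At 84.52% yield, actual mass of H2S = 18.513 × 0.8452 = 15.647 g.

15.65 g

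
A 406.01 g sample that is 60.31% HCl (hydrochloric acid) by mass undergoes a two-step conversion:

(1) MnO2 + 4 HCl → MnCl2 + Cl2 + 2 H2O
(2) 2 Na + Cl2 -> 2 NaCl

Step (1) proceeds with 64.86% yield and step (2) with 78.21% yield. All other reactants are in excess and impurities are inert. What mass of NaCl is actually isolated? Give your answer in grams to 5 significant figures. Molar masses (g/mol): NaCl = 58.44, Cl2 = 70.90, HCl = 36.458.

Pure HCl = 406.01 × 0.6031 = 244.865 g.
n(HCl) = 244.865 / 36.458 = 6.71635 mol.
Step 1 (HCl:Cl2 = 4:1): theoretical n(Cl2) = 1.67909 mol; at 64.86% yield, n(Cl2) = 1.08906 mol.
Step 2 (Cl2:NaCl = 1:2): theoretical n(NaCl) = 2.17811 mol, so theoretical mass = 2.17811 × 58.44 = 127.289 g.
At 78.21% yield, actual mass of NaCl = 127.289 × 0.7821 = 99.5526 g.

99.553 g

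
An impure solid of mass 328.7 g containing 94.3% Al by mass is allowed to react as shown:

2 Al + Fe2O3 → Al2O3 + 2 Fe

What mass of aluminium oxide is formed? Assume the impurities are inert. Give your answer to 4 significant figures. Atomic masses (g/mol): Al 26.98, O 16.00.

585.7 g

Mass of pure Al = 328.7 g × 0.943 = 309.96 g.
M(Al) = 26.98 g/mol.
M(Al2O3) = 2(26.98) + 3(16.00) = 101.96 g/mol.
n(Al) = 309.96 g / 26.98 g/mol = 11.489 mol.
From the equation the Al:Al2O3 mole ratio is 2:1, so n(Al2O3) = 11.489 × 1/2 = 5.7443 mol.
Mass of Al2O3 = 5.7443 mol × 101.96 g/mol = 585.69 g.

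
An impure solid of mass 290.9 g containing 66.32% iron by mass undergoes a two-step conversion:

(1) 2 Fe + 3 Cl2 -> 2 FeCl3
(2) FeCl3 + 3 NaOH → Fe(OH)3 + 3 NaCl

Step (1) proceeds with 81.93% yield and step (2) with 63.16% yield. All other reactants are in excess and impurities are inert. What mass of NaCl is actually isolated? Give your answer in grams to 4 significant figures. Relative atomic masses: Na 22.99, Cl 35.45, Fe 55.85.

313.4 g

Pure Fe = 290.9 × 0.6632 = 192.92 g.
M(Fe) = 55.85 g/mol.
M(NaCl) = 22.99 + 35.45 = 58.44 g/mol.
n(Fe) = 192.92 / 55.85 = 3.4543 mol.
Step 1 (Fe:FeCl3 = 2:2): theoretical n(FeCl3) = 3.4543 mol; at 81.93% yield, n(FeCl3) = 2.8301 mol.
Step 2 (FeCl3:NaCl = 1:3): theoretical n(NaCl) = 8.4904 mol, so theoretical mass = 8.4904 × 58.44 = 496.18 g.
At 63.16% yield, actual mass of NaCl = 496.18 × 0.6316 = 313.39 g.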